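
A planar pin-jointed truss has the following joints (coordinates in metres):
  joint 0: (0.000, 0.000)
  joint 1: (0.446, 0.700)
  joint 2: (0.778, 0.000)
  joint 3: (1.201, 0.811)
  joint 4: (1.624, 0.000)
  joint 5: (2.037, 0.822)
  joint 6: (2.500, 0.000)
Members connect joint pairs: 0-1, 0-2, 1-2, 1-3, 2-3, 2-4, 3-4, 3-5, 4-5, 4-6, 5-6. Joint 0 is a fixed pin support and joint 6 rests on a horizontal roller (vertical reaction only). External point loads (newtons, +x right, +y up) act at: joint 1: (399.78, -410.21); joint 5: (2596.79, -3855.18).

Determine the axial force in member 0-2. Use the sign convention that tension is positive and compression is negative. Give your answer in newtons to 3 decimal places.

3050.883

N=7 nodes, M=11 members, R=3 reactions → 2N=14, M+R=14
member 0 (0-1): L=0.8300, (cx,cy)=(0.5373,0.8434)
member 1 (0-2): L=0.7780, (cx,cy)=(1.0000,0.0000)
member 2 (1-2): L=0.7747, (cx,cy)=(0.4285,-0.9035)
member 3 (1-3): L=0.7631, (cx,cy)=(0.9894,0.1455)
member 4 (2-3): L=0.9147, (cx,cy)=(0.4625,0.8866)
member 5 (2-4): L=0.8460, (cx,cy)=(1.0000,0.0000)
member 6 (3-4): L=0.9147, (cx,cy)=(0.4625,-0.8866)
member 7 (3-5): L=0.8361, (cx,cy)=(0.9999,0.0132)
member 8 (4-5): L=0.9199, (cx,cy)=(0.4490,0.8936)
member 9 (4-6): L=0.8760, (cx,cy)=(1.0000,0.0000)
member 10 (5-6): L=0.9434, (cx,cy)=(0.4908,-0.8713)
solve A·x = −loads:
  F[0-1] = -101.0773 N (compression)
  F[0-2] = +3050.8832 N (tension)
  F[1-2] = -405.2909 N (compression)
  F[1-3] = -283.4282 N (compression)
  F[2-3] = +413.0088 N (tension)
  F[2-4] = +2686.2063 N (tension)
  F[3-4] = -365.3313 N (compression)
  F[3-5] = +79.5395 N (tension)
  F[4-5] = +362.5051 N (tension)
  F[4-6] = +2354.5099 N (tension)
  F[5-6] = -4797.6380 N (compression)
  Rx@0 = -2996.5700 N
  Ry@0 = +85.2449 N
  Ry@6 = +4180.1451 N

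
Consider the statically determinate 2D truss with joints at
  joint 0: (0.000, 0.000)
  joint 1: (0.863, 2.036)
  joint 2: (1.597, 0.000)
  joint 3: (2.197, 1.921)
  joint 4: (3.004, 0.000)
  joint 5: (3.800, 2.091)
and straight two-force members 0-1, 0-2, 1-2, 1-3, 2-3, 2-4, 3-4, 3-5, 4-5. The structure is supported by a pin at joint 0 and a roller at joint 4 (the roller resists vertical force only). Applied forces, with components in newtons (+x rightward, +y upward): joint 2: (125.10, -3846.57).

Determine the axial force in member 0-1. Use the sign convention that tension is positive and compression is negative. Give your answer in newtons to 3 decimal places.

-1956.804

N=6 nodes, M=9 members, R=3 reactions → 2N=12, M+R=12
member 0 (0-1): L=2.2113, (cx,cy)=(0.3903,0.9207)
member 1 (0-2): L=1.5970, (cx,cy)=(1.0000,0.0000)
member 2 (1-2): L=2.1643, (cx,cy)=(0.3391,-0.9407)
member 3 (1-3): L=1.3389, (cx,cy)=(0.9963,-0.0859)
member 4 (2-3): L=2.0125, (cx,cy)=(0.2981,0.9545)
member 5 (2-4): L=1.4070, (cx,cy)=(1.0000,0.0000)
member 6 (3-4): L=2.0836, (cx,cy)=(0.3873,-0.9220)
member 7 (3-5): L=1.6120, (cx,cy)=(0.9944,0.1055)
member 8 (4-5): L=2.2374, (cx,cy)=(0.3558,0.9346)
solve A·x = −loads:
  F[0-1] = -1956.8041 N (compression)
  F[0-2] = +888.7614 N (tension)
  F[1-2] = +2048.7954 N (tension)
  F[1-3] = -1463.9093 N (compression)
  F[2-3] = +2010.6333 N (tension)
  F[2-4] = +859.0626 N (tension)
  F[3-4] = -2218.0466 N (compression)
  F[3-5] = +0.0000 N (tension)
  F[4-5] = -0.0000 N (compression)
  Rx@0 = -125.1000 N
  Ry@0 = +1801.6391 N
  Ry@4 = +2044.9309 N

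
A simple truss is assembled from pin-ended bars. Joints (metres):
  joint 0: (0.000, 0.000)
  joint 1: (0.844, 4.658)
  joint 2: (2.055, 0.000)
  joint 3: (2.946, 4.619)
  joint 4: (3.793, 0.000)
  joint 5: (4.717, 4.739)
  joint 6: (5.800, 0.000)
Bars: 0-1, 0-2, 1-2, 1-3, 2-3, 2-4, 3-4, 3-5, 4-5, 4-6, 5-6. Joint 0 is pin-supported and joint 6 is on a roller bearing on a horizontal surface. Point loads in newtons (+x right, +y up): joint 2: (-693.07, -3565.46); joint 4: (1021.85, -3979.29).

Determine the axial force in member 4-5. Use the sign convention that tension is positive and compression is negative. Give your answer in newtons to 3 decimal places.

4052.920

N=7 nodes, M=11 members, R=3 reactions → 2N=14, M+R=14
member 0 (0-1): L=4.7338, (cx,cy)=(0.1783,0.9840)
member 1 (0-2): L=2.0550, (cx,cy)=(1.0000,0.0000)
member 2 (1-2): L=4.8128, (cx,cy)=(0.2516,-0.9678)
member 3 (1-3): L=2.1024, (cx,cy)=(0.9998,-0.0186)
member 4 (2-3): L=4.7042, (cx,cy)=(0.1894,0.9819)
member 5 (2-4): L=1.7380, (cx,cy)=(1.0000,0.0000)
member 6 (3-4): L=4.6960, (cx,cy)=(0.1804,-0.9836)
member 7 (3-5): L=1.7751, (cx,cy)=(0.9977,0.0676)
member 8 (4-5): L=4.8282, (cx,cy)=(0.1914,0.9815)
member 9 (4-6): L=2.0070, (cx,cy)=(1.0000,0.0000)
member 10 (5-6): L=4.8612, (cx,cy)=(0.2228,-0.9749)
solve A·x = −loads:
  F[0-1] = -3739.0598 N (compression)
  F[0-2] = +995.4190 N (tension)
  F[1-2] = +3832.7258 N (tension)
  F[1-3] = -1631.3036 N (compression)
  F[2-3] = -146.6076 N (compression)
  F[2-4] = +2680.6414 N (tension)
  F[3-4] = +1.3007 N (tension)
  F[3-5] = -1662.8301 N (compression)
  F[4-5] = +4052.9201 N (tension)
  F[4-6] = +883.4021 N (tension)
  F[5-6] = -3965.2548 N (compression)
  Rx@0 = -328.7800 N
  Ry@0 = +3679.1522 N
  Ry@6 = +3865.5978 N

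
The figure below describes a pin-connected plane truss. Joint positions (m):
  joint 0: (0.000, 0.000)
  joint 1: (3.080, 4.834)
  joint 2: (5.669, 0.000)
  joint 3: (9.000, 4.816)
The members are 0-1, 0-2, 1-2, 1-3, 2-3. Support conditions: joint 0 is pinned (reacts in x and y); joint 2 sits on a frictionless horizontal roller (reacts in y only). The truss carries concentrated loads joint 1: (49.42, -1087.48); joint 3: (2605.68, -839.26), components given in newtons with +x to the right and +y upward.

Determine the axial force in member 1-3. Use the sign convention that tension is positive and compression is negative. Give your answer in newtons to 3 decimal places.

N=4 nodes, M=5 members, R=3 reactions → 2N=8, M+R=8
member 0 (0-1): L=5.7318, (cx,cy)=(0.5373,0.8434)
member 1 (0-2): L=5.6690, (cx,cy)=(1.0000,0.0000)
member 2 (1-2): L=5.4837, (cx,cy)=(0.4721,-0.8815)
member 3 (1-3): L=5.9200, (cx,cy)=(1.0000,-0.0030)
member 4 (2-3): L=5.8557, (cx,cy)=(0.5688,0.8224)
solve A·x = −loads:
  F[0-1] = +2670.5553 N (tension)
  F[0-2] = +1220.0783 N (tension)
  F[1-2] = -3799.5197 N (compression)
  F[1-3] = +3179.4848 N (tension)
  F[2-3] = -1008.6918 N (compression)
  Rx@0 = -2655.1000 N
  Ry@0 = -2252.2386 N
  Ry@2 = +4178.9786 N

3179.485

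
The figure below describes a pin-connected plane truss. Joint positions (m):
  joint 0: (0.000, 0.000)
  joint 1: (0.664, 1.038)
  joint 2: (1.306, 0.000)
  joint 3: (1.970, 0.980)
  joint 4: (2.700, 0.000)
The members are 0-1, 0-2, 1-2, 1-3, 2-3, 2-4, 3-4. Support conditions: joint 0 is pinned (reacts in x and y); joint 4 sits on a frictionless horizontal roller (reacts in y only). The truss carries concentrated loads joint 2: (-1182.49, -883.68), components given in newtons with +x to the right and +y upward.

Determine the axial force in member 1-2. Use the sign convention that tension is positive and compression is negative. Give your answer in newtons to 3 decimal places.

N=5 nodes, M=7 members, R=3 reactions → 2N=10, M+R=10
member 0 (0-1): L=1.2322, (cx,cy)=(0.5389,0.8424)
member 1 (0-2): L=1.3060, (cx,cy)=(1.0000,0.0000)
member 2 (1-2): L=1.2205, (cx,cy)=(0.5260,-0.8505)
member 3 (1-3): L=1.3073, (cx,cy)=(0.9990,-0.0444)
member 4 (2-3): L=1.1838, (cx,cy)=(0.5609,0.8279)
member 5 (2-4): L=1.3940, (cx,cy)=(1.0000,0.0000)
member 6 (3-4): L=1.2220, (cx,cy)=(0.5974,-0.8020)
solve A·x = −loads:
  F[0-1] = -541.6032 N (compression)
  F[0-2] = -890.6366 N (compression)
  F[1-2] = +567.2761 N (tension)
  F[1-3] = -590.8316 N (compression)
  F[2-3] = +484.6497 N (tension)
  F[2-4] = +318.3987 N (tension)
  F[3-4] = -532.9935 N (compression)
  Rx@0 = +1182.4900 N
  Ry@0 = +456.2407 N
  Ry@4 = +427.4393 N

567.276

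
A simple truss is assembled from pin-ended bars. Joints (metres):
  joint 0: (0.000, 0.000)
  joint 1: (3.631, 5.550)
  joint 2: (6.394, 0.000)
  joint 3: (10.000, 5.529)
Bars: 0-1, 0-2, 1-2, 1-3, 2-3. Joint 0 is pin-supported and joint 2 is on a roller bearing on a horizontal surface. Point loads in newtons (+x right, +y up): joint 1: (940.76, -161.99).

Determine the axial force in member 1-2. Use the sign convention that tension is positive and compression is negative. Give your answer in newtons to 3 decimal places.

N=4 nodes, M=5 members, R=3 reactions → 2N=8, M+R=8
member 0 (0-1): L=6.6322, (cx,cy)=(0.5475,0.8368)
member 1 (0-2): L=6.3940, (cx,cy)=(1.0000,0.0000)
member 2 (1-2): L=6.1997, (cx,cy)=(0.4457,-0.8952)
member 3 (1-3): L=6.3690, (cx,cy)=(1.0000,-0.0033)
member 4 (2-3): L=6.6010, (cx,cy)=(0.5463,0.8376)
solve A·x = −loads:
  F[0-1] = +892.1636 N (tension)
  F[0-2] = +452.3211 N (tension)
  F[1-2] = -1014.9364 N (compression)
  F[1-3] = -0.0000 N (compression)
  F[2-3] = +0.0000 N (tension)
  Rx@0 = -940.7600 N
  Ry@0 = -746.5811 N
  Ry@2 = +908.5711 N

-1014.936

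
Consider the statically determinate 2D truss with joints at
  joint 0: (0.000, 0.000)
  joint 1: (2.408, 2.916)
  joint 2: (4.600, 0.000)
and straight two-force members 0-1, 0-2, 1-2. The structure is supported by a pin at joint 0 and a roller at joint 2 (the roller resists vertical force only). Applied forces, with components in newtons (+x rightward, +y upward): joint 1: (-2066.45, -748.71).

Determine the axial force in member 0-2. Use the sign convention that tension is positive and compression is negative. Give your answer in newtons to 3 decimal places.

-690.086

N=3 nodes, M=3 members, R=3 reactions → 2N=6, M+R=6
member 0 (0-1): L=3.7817, (cx,cy)=(0.6367,0.7711)
member 1 (0-2): L=4.6000, (cx,cy)=(1.0000,0.0000)
member 2 (1-2): L=3.6480, (cx,cy)=(0.6009,-0.7993)
solve A·x = −loads:
  F[0-1] = -2161.5627 N (compression)
  F[0-2] = -690.0863 N (compression)
  F[1-2] = +1148.4654 N (tension)
  Rx@0 = +2066.4500 N
  Ry@0 = +1666.7262 N
  Ry@2 = -918.0162 N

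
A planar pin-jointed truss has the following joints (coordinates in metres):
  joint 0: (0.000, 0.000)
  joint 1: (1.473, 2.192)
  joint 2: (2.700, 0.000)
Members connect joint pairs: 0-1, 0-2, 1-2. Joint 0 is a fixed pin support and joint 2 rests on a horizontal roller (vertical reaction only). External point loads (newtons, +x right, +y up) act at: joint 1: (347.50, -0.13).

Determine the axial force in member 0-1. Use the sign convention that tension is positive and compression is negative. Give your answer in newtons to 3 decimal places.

339.828

N=3 nodes, M=3 members, R=3 reactions → 2N=6, M+R=6
member 0 (0-1): L=2.6409, (cx,cy)=(0.5578,0.8300)
member 1 (0-2): L=2.7000, (cx,cy)=(1.0000,0.0000)
member 2 (1-2): L=2.5120, (cx,cy)=(0.4884,-0.8726)
solve A·x = −loads:
  F[0-1] = +339.8283 N (tension)
  F[0-2] = +157.9591 N (tension)
  F[1-2] = -323.3914 N (compression)
  Rx@0 = -347.5000 N
  Ry@0 = -282.0594 N
  Ry@2 = +282.1894 N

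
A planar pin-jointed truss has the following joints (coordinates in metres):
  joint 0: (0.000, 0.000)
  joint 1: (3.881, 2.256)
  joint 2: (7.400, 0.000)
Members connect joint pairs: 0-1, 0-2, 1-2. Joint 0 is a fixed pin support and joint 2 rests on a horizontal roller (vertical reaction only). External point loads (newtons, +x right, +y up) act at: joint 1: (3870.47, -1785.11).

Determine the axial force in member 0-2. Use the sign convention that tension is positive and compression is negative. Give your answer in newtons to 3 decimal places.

3300.916

N=3 nodes, M=3 members, R=3 reactions → 2N=6, M+R=6
member 0 (0-1): L=4.4891, (cx,cy)=(0.8645,0.5026)
member 1 (0-2): L=7.4000, (cx,cy)=(1.0000,0.0000)
member 2 (1-2): L=4.1801, (cx,cy)=(0.8419,-0.5397)
solve A·x = −loads:
  F[0-1] = +658.7903 N (tension)
  F[0-2] = +3300.9158 N (tension)
  F[1-2] = -3921.0072 N (compression)
  Rx@0 = -3870.4700 N
  Ry@0 = -331.0781 N
  Ry@2 = +2116.1881 N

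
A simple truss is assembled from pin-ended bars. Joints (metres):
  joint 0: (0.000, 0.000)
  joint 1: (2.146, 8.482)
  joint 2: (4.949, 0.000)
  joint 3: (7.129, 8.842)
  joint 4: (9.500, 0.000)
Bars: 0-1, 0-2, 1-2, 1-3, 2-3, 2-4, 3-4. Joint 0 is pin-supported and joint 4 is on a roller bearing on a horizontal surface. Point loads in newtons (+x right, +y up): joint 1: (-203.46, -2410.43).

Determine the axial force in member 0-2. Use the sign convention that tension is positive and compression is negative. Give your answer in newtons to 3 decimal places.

314.592

N=5 nodes, M=7 members, R=3 reactions → 2N=10, M+R=10
member 0 (0-1): L=8.7493, (cx,cy)=(0.2453,0.9695)
member 1 (0-2): L=4.9490, (cx,cy)=(1.0000,0.0000)
member 2 (1-2): L=8.9331, (cx,cy)=(0.3138,-0.9495)
member 3 (1-3): L=4.9960, (cx,cy)=(0.9974,0.0721)
member 4 (2-3): L=9.1068, (cx,cy)=(0.2394,0.9709)
member 5 (2-4): L=4.5510, (cx,cy)=(1.0000,0.0000)
member 6 (3-4): L=9.1544, (cx,cy)=(0.2590,-0.9659)
solve A·x = −loads:
  F[0-1] = -2112.1029 N (compression)
  F[0-2] = +314.5918 N (tension)
  F[1-2] = -396.6129 N (compression)
  F[1-3] = -190.6401 N (compression)
  F[2-3] = +387.8598 N (tension)
  F[2-4] = +97.2978 N (tension)
  F[3-4] = -375.6647 N (compression)
  Rx@0 = +203.4600 N
  Ry@0 = +2047.5842 N
  Ry@4 = +362.8458 N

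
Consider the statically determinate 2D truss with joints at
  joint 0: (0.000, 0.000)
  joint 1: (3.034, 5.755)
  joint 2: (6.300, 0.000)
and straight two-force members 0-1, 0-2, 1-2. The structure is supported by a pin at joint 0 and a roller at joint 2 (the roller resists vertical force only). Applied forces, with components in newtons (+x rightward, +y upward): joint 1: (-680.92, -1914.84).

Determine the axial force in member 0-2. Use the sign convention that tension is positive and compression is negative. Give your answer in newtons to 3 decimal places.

170.336

N=3 nodes, M=3 members, R=3 reactions → 2N=6, M+R=6
member 0 (0-1): L=6.5058, (cx,cy)=(0.4664,0.8846)
member 1 (0-2): L=6.3000, (cx,cy)=(1.0000,0.0000)
member 2 (1-2): L=6.6172, (cx,cy)=(0.4936,-0.8697)
solve A·x = −loads:
  F[0-1] = -1825.3405 N (compression)
  F[0-2] = +170.3357 N (tension)
  F[1-2] = -345.1128 N (compression)
  Rx@0 = +680.9200 N
  Ry@0 = +1614.6924 N
  Ry@2 = +300.1476 N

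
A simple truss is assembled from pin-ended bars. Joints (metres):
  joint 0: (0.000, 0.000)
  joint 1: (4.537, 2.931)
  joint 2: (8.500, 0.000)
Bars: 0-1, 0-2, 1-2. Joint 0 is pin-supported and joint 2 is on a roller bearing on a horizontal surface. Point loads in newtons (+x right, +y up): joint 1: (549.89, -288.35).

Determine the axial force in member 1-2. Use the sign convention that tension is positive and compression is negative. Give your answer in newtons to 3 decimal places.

N=3 nodes, M=3 members, R=3 reactions → 2N=6, M+R=6
member 0 (0-1): L=5.4014, (cx,cy)=(0.8400,0.5426)
member 1 (0-2): L=8.5000, (cx,cy)=(1.0000,0.0000)
member 2 (1-2): L=4.9291, (cx,cy)=(0.8040,-0.5946)
solve A·x = −loads:
  F[0-1] = +101.6813 N (tension)
  F[0-2] = +464.4810 N (tension)
  F[1-2] = -577.7134 N (compression)
  Rx@0 = -549.8900 N
  Ry@0 = -55.1761 N
  Ry@2 = +343.5261 N

-577.713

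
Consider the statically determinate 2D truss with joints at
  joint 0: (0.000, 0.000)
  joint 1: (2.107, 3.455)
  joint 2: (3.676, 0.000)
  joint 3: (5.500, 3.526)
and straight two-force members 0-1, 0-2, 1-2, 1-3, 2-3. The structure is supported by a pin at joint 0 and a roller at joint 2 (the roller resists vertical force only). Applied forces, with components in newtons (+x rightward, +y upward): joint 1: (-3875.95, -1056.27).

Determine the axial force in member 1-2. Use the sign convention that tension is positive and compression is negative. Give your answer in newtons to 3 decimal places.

3336.038

N=4 nodes, M=5 members, R=3 reactions → 2N=8, M+R=8
member 0 (0-1): L=4.0468, (cx,cy)=(0.5207,0.8538)
member 1 (0-2): L=3.6760, (cx,cy)=(1.0000,0.0000)
member 2 (1-2): L=3.7946, (cx,cy)=(0.4135,-0.9105)
member 3 (1-3): L=3.3937, (cx,cy)=(0.9998,0.0209)
member 4 (2-3): L=3.9698, (cx,cy)=(0.4595,0.8882)
solve A·x = −loads:
  F[0-1] = -4794.9655 N (compression)
  F[0-2] = -1379.4026 N (compression)
  F[1-2] = +3336.0383 N (tension)
  F[1-3] = +0.0000 N (tension)
  F[2-3] = -0.0000 N (compression)
  Rx@0 = +3875.9500 N
  Ry@0 = +4093.7690 N
  Ry@2 = -3037.4990 N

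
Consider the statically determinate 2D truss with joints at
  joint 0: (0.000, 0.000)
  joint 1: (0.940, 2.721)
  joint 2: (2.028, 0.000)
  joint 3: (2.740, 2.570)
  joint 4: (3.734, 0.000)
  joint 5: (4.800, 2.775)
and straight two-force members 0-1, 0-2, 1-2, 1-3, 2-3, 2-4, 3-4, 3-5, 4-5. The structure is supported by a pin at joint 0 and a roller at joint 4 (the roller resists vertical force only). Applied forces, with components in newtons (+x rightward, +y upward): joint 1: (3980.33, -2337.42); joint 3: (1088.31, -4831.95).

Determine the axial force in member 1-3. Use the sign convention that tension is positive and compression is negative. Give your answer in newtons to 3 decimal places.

-2687.097

N=6 nodes, M=9 members, R=3 reactions → 2N=12, M+R=12
member 0 (0-1): L=2.8788, (cx,cy)=(0.3265,0.9452)
member 1 (0-2): L=2.0280, (cx,cy)=(1.0000,0.0000)
member 2 (1-2): L=2.9305, (cx,cy)=(0.3713,-0.9285)
member 3 (1-3): L=1.8063, (cx,cy)=(0.9965,-0.0836)
member 4 (2-3): L=2.6668, (cx,cy)=(0.2670,0.9637)
member 5 (2-4): L=1.7060, (cx,cy)=(1.0000,0.0000)
member 6 (3-4): L=2.7555, (cx,cy)=(0.3607,-0.9327)
member 7 (3-5): L=2.0702, (cx,cy)=(0.9951,0.0990)
member 8 (4-5): L=2.9727, (cx,cy)=(0.3586,0.9335)
solve A·x = −loads:
  F[0-1] = +649.9032 N (tension)
  F[0-2] = +4856.4298 N (tension)
  F[1-2] = -2936.9979 N (compression)
  F[1-3] = -2687.0971 N (compression)
  F[2-3] = +2829.7928 N (tension)
  F[2-4] = +3010.4860 N (tension)
  F[3-4] = -8345.5525 N (compression)
  F[3-5] = -0.0000 N (compression)
  F[4-5] = +0.0000 N (tension)
  Rx@0 = -5068.6400 N
  Ry@0 = -614.2809 N
  Ry@4 = +7783.6509 N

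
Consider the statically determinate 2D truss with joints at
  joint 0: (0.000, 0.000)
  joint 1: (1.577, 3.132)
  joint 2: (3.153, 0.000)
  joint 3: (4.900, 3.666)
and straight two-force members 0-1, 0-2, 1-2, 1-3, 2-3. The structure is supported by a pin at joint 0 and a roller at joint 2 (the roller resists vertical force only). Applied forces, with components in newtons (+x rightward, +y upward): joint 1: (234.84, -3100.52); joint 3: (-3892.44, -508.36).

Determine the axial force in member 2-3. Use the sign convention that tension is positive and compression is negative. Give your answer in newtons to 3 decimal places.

140.531

N=4 nodes, M=5 members, R=3 reactions → 2N=8, M+R=8
member 0 (0-1): L=3.5066, (cx,cy)=(0.4497,0.8932)
member 1 (0-2): L=3.1530, (cx,cy)=(1.0000,0.0000)
member 2 (1-2): L=3.5062, (cx,cy)=(0.4495,-0.8933)
member 3 (1-3): L=3.3656, (cx,cy)=(0.9873,0.1587)
member 4 (2-3): L=4.0610, (cx,cy)=(0.4302,0.9027)
solve A·x = −loads:
  F[0-1] = -6225.6659 N (compression)
  F[0-2] = -857.7850 N (compression)
  F[1-2] = +2042.8321 N (tension)
  F[1-3] = -4003.6097 N (compression)
  F[2-3] = +140.5315 N (tension)
  Rx@0 = +3657.6000 N
  Ry@0 = +5560.5711 N
  Ry@2 = -1951.6911 N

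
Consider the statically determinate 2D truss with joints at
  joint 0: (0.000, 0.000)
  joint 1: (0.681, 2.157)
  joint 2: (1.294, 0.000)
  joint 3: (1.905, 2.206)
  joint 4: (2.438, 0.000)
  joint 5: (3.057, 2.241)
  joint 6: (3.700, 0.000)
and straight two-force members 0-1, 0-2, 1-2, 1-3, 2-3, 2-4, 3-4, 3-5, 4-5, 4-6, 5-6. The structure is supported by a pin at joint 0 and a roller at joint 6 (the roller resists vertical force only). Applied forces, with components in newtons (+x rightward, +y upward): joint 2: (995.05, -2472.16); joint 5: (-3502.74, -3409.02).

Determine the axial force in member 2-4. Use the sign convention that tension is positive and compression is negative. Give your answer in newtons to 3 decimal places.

-455.585

N=7 nodes, M=11 members, R=3 reactions → 2N=14, M+R=14
member 0 (0-1): L=2.2619, (cx,cy)=(0.3011,0.9536)
member 1 (0-2): L=1.2940, (cx,cy)=(1.0000,0.0000)
member 2 (1-2): L=2.2424, (cx,cy)=(0.2734,-0.9619)
member 3 (1-3): L=1.2250, (cx,cy)=(0.9992,0.0400)
member 4 (2-3): L=2.2891, (cx,cy)=(0.2669,0.9637)
member 5 (2-4): L=1.1440, (cx,cy)=(1.0000,0.0000)
member 6 (3-4): L=2.2695, (cx,cy)=(0.2349,-0.9720)
member 7 (3-5): L=1.1525, (cx,cy)=(0.9995,0.0304)
member 8 (4-5): L=2.3249, (cx,cy)=(0.2662,0.9639)
member 9 (4-6): L=1.2620, (cx,cy)=(1.0000,0.0000)
member 10 (5-6): L=2.3314, (cx,cy)=(0.2758,-0.9612)
solve A·x = −loads:
  F[0-1] = -4531.7918 N (compression)
  F[0-2] = -1143.3130 N (compression)
  F[1-2] = +4385.9726 N (tension)
  F[1-3] = -2565.4068 N (compression)
  F[2-3] = -1812.5128 N (compression)
  F[2-4] = -455.5855 N (compression)
  F[3-4] = +1794.1710 N (tension)
  F[3-5] = -3470.1266 N (compression)
  F[4-5] = -1809.2947 N (compression)
  F[4-6] = +447.5036 N (tension)
  F[5-6] = -1622.5815 N (compression)
  Rx@0 = +2507.6900 N
  Ry@0 = +4321.5290 N
  Ry@6 = +1559.6510 N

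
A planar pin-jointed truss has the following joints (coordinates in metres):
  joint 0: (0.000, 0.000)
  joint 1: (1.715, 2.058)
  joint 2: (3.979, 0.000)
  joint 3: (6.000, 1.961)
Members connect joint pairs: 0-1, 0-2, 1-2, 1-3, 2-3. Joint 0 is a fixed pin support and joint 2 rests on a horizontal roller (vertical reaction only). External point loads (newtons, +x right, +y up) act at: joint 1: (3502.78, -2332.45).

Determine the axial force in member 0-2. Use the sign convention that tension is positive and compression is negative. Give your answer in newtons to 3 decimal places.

3098.982

N=4 nodes, M=5 members, R=3 reactions → 2N=8, M+R=8
member 0 (0-1): L=2.6789, (cx,cy)=(0.6402,0.7682)
member 1 (0-2): L=3.9790, (cx,cy)=(1.0000,0.0000)
member 2 (1-2): L=3.0596, (cx,cy)=(0.7400,-0.6726)
member 3 (1-3): L=4.2861, (cx,cy)=(0.9997,-0.0226)
member 4 (2-3): L=2.8160, (cx,cy)=(0.7177,0.6964)
solve A·x = −loads:
  F[0-1] = +630.7526 N (tension)
  F[0-2] = +3098.9821 N (tension)
  F[1-2] = -4187.9853 N (compression)
  F[1-3] = +0.0000 N (tension)
  F[2-3] = -0.0000 N (compression)
  Rx@0 = -3502.7800 N
  Ry@0 = -484.5575 N
  Ry@2 = +2817.0075 N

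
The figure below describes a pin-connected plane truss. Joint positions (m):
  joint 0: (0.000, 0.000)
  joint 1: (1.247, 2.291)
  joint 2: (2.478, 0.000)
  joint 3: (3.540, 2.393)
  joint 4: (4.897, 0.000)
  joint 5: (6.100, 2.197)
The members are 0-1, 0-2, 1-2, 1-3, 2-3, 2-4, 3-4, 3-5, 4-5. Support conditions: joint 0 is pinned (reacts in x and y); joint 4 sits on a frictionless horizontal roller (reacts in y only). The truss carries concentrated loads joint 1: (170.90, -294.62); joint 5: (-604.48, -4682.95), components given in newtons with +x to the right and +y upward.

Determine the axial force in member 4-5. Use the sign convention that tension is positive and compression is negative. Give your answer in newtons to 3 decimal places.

-5174.849

N=6 nodes, M=9 members, R=3 reactions → 2N=12, M+R=12
member 0 (0-1): L=2.6084, (cx,cy)=(0.4781,0.8783)
member 1 (0-2): L=2.4780, (cx,cy)=(1.0000,0.0000)
member 2 (1-2): L=2.6008, (cx,cy)=(0.4733,-0.8809)
member 3 (1-3): L=2.2953, (cx,cy)=(0.9990,0.0444)
member 4 (2-3): L=2.6181, (cx,cy)=(0.4056,0.9140)
member 5 (2-4): L=2.4190, (cx,cy)=(1.0000,0.0000)
member 6 (3-4): L=2.7510, (cx,cy)=(0.4933,-0.8699)
member 7 (3-5): L=2.5675, (cx,cy)=(0.9971,-0.0763)
member 8 (4-5): L=2.5048, (cx,cy)=(0.4803,0.8771)
solve A·x = −loads:
  F[0-1] = +842.0374 N (tension)
  F[0-2] = -836.1353 N (compression)
  F[1-2] = -1135.2058 N (compression)
  F[1-3] = +769.7314 N (tension)
  F[2-3] = +1094.0450 N (tension)
  F[2-4] = -1817.2419 N (compression)
  F[3-4] = -1354.4573 N (compression)
  F[3-5] = +1886.3912 N (tension)
  F[4-5] = -5174.8493 N (compression)
  Rx@0 = +433.5800 N
  Ry@0 = -739.5784 N
  Ry@4 = +5717.1484 N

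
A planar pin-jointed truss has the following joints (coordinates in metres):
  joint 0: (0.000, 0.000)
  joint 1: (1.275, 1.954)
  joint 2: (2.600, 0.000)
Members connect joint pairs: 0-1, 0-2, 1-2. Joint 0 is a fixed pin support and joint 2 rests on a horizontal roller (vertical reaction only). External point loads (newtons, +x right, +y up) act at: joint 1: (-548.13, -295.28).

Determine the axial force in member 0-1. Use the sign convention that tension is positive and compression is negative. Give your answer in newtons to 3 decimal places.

-671.560

N=3 nodes, M=3 members, R=3 reactions → 2N=6, M+R=6
member 0 (0-1): L=2.3332, (cx,cy)=(0.5465,0.8375)
member 1 (0-2): L=2.6000, (cx,cy)=(1.0000,0.0000)
member 2 (1-2): L=2.3609, (cx,cy)=(0.5612,-0.8277)
solve A·x = −loads:
  F[0-1] = -671.5602 N (compression)
  F[0-2] = -181.1466 N (compression)
  F[1-2] = +322.7660 N (tension)
  Rx@0 = +548.1300 N
  Ry@0 = +562.4200 N
  Ry@2 = -267.1400 N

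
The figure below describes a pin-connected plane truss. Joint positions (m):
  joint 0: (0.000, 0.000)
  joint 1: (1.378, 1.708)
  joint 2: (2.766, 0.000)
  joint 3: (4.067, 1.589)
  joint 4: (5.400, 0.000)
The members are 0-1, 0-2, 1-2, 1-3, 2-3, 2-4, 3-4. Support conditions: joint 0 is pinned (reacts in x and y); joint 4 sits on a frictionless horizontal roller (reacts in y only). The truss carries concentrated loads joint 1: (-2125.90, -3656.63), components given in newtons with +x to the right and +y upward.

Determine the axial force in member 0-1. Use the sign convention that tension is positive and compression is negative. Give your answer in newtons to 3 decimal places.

-4363.353

N=5 nodes, M=7 members, R=3 reactions → 2N=10, M+R=10
member 0 (0-1): L=2.1946, (cx,cy)=(0.6279,0.7783)
member 1 (0-2): L=2.7660, (cx,cy)=(1.0000,0.0000)
member 2 (1-2): L=2.2009, (cx,cy)=(0.6307,-0.7761)
member 3 (1-3): L=2.6916, (cx,cy)=(0.9990,-0.0442)
member 4 (2-3): L=2.0537, (cx,cy)=(0.6335,0.7737)
member 5 (2-4): L=2.6340, (cx,cy)=(1.0000,0.0000)
member 6 (3-4): L=2.0741, (cx,cy)=(0.6427,-0.7661)
solve A·x = −loads:
  F[0-1] = -4363.3528 N (compression)
  F[0-2] = +613.9049 N (tension)
  F[1-2] = -312.1511 N (compression)
  F[1-3] = -417.4515 N (compression)
  F[2-3] = +313.0863 N (tension)
  F[2-4] = +218.7022 N (tension)
  F[3-4] = -340.2895 N (compression)
  Rx@0 = +2125.9000 N
  Ry@0 = +3395.9265 N
  Ry@4 = +260.7035 N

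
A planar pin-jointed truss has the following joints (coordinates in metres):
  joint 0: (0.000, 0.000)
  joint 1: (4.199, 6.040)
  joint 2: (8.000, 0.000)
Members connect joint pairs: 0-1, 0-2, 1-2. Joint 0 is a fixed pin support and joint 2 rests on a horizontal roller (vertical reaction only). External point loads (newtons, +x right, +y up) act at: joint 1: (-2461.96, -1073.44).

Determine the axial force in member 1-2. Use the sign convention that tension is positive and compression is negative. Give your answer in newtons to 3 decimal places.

1530.510

N=3 nodes, M=3 members, R=3 reactions → 2N=6, M+R=6
member 0 (0-1): L=7.3562, (cx,cy)=(0.5708,0.8211)
member 1 (0-2): L=8.0000, (cx,cy)=(1.0000,0.0000)
member 2 (1-2): L=7.1365, (cx,cy)=(0.5326,-0.8464)
solve A·x = −loads:
  F[0-1] = -2884.9793 N (compression)
  F[0-2] = -815.1748 N (compression)
  F[1-2] = +1530.5104 N (tension)
  Rx@0 = +2461.9600 N
  Ry@0 = +2368.7980 N
  Ry@2 = -1295.3580 N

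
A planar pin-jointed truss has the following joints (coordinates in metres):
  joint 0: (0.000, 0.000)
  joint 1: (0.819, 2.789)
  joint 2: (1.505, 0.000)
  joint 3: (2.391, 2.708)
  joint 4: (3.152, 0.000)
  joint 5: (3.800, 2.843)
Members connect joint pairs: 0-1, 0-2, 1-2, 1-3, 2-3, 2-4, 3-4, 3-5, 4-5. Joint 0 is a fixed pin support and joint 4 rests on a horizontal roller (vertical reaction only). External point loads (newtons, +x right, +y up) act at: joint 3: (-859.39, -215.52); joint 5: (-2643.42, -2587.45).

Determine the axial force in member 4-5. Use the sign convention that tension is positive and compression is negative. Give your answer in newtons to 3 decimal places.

N=6 nodes, M=9 members, R=3 reactions → 2N=12, M+R=12
member 0 (0-1): L=2.9068, (cx,cy)=(0.2818,0.9595)
member 1 (0-2): L=1.5050, (cx,cy)=(1.0000,0.0000)
member 2 (1-2): L=2.8721, (cx,cy)=(0.2388,-0.9711)
member 3 (1-3): L=1.5741, (cx,cy)=(0.9987,-0.0515)
member 4 (2-3): L=2.8493, (cx,cy)=(0.3110,0.9504)
member 5 (2-4): L=1.6470, (cx,cy)=(1.0000,0.0000)
member 6 (3-4): L=2.8129, (cx,cy)=(0.2705,-0.9627)
member 7 (3-5): L=1.4155, (cx,cy)=(0.9954,0.0954)
member 8 (4-5): L=2.9159, (cx,cy)=(0.2222,0.9750)
solve A·x = −loads:
  F[0-1] = -2754.2953 N (compression)
  F[0-2] = -2726.7693 N (compression)
  F[1-2] = +2798.1164 N (tension)
  F[1-3] = -1446.2794 N (compression)
  F[2-3] = -2858.8632 N (compression)
  F[2-4] = -1169.4593 N (compression)
  F[3-4] = +2312.2540 N (tension)
  F[3-5] = -2109.1320 N (compression)
  F[4-5] = -2447.4903 N (compression)
  Rx@0 = +3502.8100 N
  Ry@0 = +2642.7076 N
  Ry@4 = +160.2624 N

-2447.490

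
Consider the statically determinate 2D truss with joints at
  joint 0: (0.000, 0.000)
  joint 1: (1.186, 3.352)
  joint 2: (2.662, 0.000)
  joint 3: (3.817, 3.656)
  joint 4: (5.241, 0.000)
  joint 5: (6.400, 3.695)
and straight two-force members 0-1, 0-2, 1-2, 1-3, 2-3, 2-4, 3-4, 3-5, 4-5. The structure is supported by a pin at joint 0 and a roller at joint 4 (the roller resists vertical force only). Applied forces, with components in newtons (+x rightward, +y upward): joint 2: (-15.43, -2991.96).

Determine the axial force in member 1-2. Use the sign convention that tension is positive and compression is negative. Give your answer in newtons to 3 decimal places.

N=6 nodes, M=9 members, R=3 reactions → 2N=12, M+R=12
member 0 (0-1): L=3.5556, (cx,cy)=(0.3336,0.9427)
member 1 (0-2): L=2.6620, (cx,cy)=(1.0000,0.0000)
member 2 (1-2): L=3.6626, (cx,cy)=(0.4030,-0.9152)
member 3 (1-3): L=2.6485, (cx,cy)=(0.9934,0.1148)
member 4 (2-3): L=3.8341, (cx,cy)=(0.3012,0.9535)
member 5 (2-4): L=2.5790, (cx,cy)=(1.0000,0.0000)
member 6 (3-4): L=3.9235, (cx,cy)=(0.3629,-0.9318)
member 7 (3-5): L=2.5833, (cx,cy)=(0.9999,0.0151)
member 8 (4-5): L=3.8725, (cx,cy)=(0.2993,0.9542)
solve A·x = −loads:
  F[0-1] = -1561.7281 N (compression)
  F[0-2] = +505.4931 N (tension)
  F[1-2] = +1468.2341 N (tension)
  F[1-3] = -1120.0163 N (compression)
  F[2-3] = +1728.5236 N (tension)
  F[2-4] = +591.9070 N (tension)
  F[3-4] = -1630.8755 N (compression)
  F[3-5] = -0.0000 N (compression)
  F[4-5] = +0.0000 N (tension)
  Rx@0 = +15.4300 N
  Ry@0 = +1472.2887 N
  Ry@4 = +1519.6713 N

1468.234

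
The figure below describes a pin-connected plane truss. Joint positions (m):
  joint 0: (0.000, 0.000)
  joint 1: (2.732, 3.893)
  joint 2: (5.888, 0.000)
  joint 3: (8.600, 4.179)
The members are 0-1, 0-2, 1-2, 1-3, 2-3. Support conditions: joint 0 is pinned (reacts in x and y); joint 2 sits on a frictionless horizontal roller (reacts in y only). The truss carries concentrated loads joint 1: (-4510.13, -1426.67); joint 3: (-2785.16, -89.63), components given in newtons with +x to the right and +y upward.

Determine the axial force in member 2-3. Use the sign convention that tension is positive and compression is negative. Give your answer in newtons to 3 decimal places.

N=4 nodes, M=5 members, R=3 reactions → 2N=8, M+R=8
member 0 (0-1): L=4.7560, (cx,cy)=(0.5744,0.8185)
member 1 (0-2): L=5.8880, (cx,cy)=(1.0000,0.0000)
member 2 (1-2): L=5.0116, (cx,cy)=(0.6297,-0.7768)
member 3 (1-3): L=5.8750, (cx,cy)=(0.9988,0.0487)
member 4 (2-3): L=4.9819, (cx,cy)=(0.5444,0.8388)
solve A·x = −loads:
  F[0-1] = -6941.7521 N (compression)
  F[0-2] = -3307.7002 N (compression)
  F[1-2] = +5301.5324 N (tension)
  F[1-3] = -2819.4075 N (compression)
  F[2-3] = +56.7710 N (tension)
  Rx@0 = +7295.2900 N
  Ry@0 = +5682.1694 N
  Ry@2 = -4165.8694 N

56.771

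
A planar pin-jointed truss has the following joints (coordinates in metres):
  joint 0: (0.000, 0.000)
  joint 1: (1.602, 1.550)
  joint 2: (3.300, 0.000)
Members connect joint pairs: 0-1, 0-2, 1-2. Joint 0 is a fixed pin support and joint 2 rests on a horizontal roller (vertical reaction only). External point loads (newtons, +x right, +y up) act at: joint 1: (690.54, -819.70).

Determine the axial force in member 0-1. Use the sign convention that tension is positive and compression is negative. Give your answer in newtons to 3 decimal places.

-140.115

N=3 nodes, M=3 members, R=3 reactions → 2N=6, M+R=6
member 0 (0-1): L=2.2291, (cx,cy)=(0.7187,0.6953)
member 1 (0-2): L=3.3000, (cx,cy)=(1.0000,0.0000)
member 2 (1-2): L=2.2991, (cx,cy)=(0.7386,-0.6742)
solve A·x = −loads:
  F[0-1] = -140.1148 N (compression)
  F[0-2] = +791.2369 N (tension)
  F[1-2] = -1071.3226 N (compression)
  Rx@0 = -690.5400 N
  Ry@0 = +97.4284 N
  Ry@2 = +722.2716 N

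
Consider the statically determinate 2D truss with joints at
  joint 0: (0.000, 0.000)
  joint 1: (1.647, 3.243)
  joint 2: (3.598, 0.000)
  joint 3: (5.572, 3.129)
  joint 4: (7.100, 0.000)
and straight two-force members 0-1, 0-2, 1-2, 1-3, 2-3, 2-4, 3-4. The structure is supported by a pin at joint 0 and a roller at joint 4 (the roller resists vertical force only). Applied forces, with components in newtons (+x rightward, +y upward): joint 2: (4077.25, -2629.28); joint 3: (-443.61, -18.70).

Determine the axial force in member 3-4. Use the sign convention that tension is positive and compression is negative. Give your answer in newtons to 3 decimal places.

N=5 nodes, M=7 members, R=3 reactions → 2N=10, M+R=10
member 0 (0-1): L=3.6373, (cx,cy)=(0.4528,0.8916)
member 1 (0-2): L=3.5980, (cx,cy)=(1.0000,0.0000)
member 2 (1-2): L=3.7846, (cx,cy)=(0.5155,-0.8569)
member 3 (1-3): L=3.9267, (cx,cy)=(0.9996,-0.0290)
member 4 (2-3): L=3.6996, (cx,cy)=(0.5336,0.8458)
member 5 (2-4): L=3.5020, (cx,cy)=(1.0000,0.0000)
member 6 (3-4): L=3.4822, (cx,cy)=(0.4388,-0.8986)
solve A·x = −loads:
  F[0-1] = -1678.3097 N (compression)
  F[0-2] = +4393.6012 N (tension)
  F[1-2] = +1803.5850 N (tension)
  F[1-3] = -1690.4320 N (compression)
  F[2-3] = +1281.4685 N (tension)
  F[2-4] = +562.3617 N (tension)
  F[3-4] = -1281.5657 N (compression)
  Rx@0 = -3633.6400 N
  Ry@0 = +1496.3898 N
  Ry@4 = +1151.5902 N

-1281.566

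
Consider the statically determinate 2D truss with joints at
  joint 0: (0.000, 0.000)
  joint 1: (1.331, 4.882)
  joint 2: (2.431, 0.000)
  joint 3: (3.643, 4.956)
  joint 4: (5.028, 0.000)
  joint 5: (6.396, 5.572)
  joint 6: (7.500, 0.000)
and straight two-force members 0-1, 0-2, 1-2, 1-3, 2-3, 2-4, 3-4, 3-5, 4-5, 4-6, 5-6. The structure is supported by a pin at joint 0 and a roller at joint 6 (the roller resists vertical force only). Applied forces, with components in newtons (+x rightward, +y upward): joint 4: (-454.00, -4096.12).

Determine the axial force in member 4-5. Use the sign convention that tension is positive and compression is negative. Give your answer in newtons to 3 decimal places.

N=7 nodes, M=11 members, R=3 reactions → 2N=14, M+R=14
member 0 (0-1): L=5.0602, (cx,cy)=(0.2630,0.9648)
member 1 (0-2): L=2.4310, (cx,cy)=(1.0000,0.0000)
member 2 (1-2): L=5.0044, (cx,cy)=(0.2198,-0.9755)
member 3 (1-3): L=2.3132, (cx,cy)=(0.9995,0.0320)
member 4 (2-3): L=5.1020, (cx,cy)=(0.2376,0.9714)
member 5 (2-4): L=2.5970, (cx,cy)=(1.0000,0.0000)
member 6 (3-4): L=5.1459, (cx,cy)=(0.2691,-0.9631)
member 7 (3-5): L=2.8211, (cx,cy)=(0.9759,0.2184)
member 8 (4-5): L=5.7375, (cx,cy)=(0.2384,0.9712)
member 9 (4-6): L=2.4720, (cx,cy)=(1.0000,0.0000)
member 10 (5-6): L=5.6803, (cx,cy)=(0.1944,-0.9809)
solve A·x = −loads:
  F[0-1] = -1399.3573 N (compression)
  F[0-2] = -85.9218 N (compression)
  F[1-2] = +1362.0284 N (tension)
  F[1-3] = -667.8034 N (compression)
  F[2-3] = -1367.8733 N (compression)
  F[2-4] = +538.4023 N (tension)
  F[3-4] = +1102.3167 N (tension)
  F[3-5] = -1320.9635 N (compression)
  F[4-5] = +3124.5960 N (tension)
  F[4-6] = +544.0824 N (tension)
  F[5-6] = -2799.4205 N (compression)
  Rx@0 = +454.0000 N
  Ry@0 = +1350.0812 N
  Ry@6 = +2746.0388 N

3124.596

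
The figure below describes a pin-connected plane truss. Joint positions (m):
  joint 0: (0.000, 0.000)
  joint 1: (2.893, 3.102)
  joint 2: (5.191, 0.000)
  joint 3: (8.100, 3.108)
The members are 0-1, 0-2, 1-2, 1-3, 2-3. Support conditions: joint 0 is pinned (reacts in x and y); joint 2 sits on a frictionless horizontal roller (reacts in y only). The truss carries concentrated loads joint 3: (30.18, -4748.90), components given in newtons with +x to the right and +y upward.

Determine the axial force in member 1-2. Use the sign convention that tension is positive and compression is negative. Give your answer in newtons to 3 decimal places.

-3328.014

N=4 nodes, M=5 members, R=3 reactions → 2N=8, M+R=8
member 0 (0-1): L=4.2417, (cx,cy)=(0.6820,0.7313)
member 1 (0-2): L=5.1910, (cx,cy)=(1.0000,0.0000)
member 2 (1-2): L=3.8605, (cx,cy)=(0.5953,-0.8035)
member 3 (1-3): L=5.2070, (cx,cy)=(1.0000,0.0012)
member 4 (2-3): L=4.2570, (cx,cy)=(0.6833,0.7301)
solve A·x = −loads:
  F[0-1] = +3663.7069 N (tension)
  F[0-2] = -2468.6183 N (compression)
  F[1-2] = -3328.0138 N (compression)
  F[1-3] = +4479.8505 N (tension)
  F[2-3] = -6511.5780 N (compression)
  Rx@0 = -30.1800 N
  Ry@0 = -2679.3199 N
  Ry@2 = +7428.2199 N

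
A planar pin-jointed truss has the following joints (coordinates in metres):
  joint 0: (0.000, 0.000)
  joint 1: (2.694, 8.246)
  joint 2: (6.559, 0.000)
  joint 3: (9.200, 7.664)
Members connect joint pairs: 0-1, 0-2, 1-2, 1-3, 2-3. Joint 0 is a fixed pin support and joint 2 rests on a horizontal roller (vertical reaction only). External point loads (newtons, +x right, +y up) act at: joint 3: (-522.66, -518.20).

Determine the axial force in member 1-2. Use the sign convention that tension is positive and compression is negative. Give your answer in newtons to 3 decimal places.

N=4 nodes, M=5 members, R=3 reactions → 2N=8, M+R=8
member 0 (0-1): L=8.6749, (cx,cy)=(0.3106,0.9506)
member 1 (0-2): L=6.5590, (cx,cy)=(1.0000,0.0000)
member 2 (1-2): L=9.1069, (cx,cy)=(0.4244,-0.9055)
member 3 (1-3): L=6.5320, (cx,cy)=(0.9960,-0.0891)
member 4 (2-3): L=8.1063, (cx,cy)=(0.3258,0.9454)
solve A·x = −loads:
  F[0-1] = -422.9713 N (compression)
  F[0-2] = -391.3060 N (compression)
  F[1-2] = +477.0092 N (tension)
  F[1-3] = -335.1324 N (compression)
  F[2-3] = -579.6882 N (compression)
  Rx@0 = +522.6600 N
  Ry@0 = +402.0582 N
  Ry@2 = +116.1418 N

477.009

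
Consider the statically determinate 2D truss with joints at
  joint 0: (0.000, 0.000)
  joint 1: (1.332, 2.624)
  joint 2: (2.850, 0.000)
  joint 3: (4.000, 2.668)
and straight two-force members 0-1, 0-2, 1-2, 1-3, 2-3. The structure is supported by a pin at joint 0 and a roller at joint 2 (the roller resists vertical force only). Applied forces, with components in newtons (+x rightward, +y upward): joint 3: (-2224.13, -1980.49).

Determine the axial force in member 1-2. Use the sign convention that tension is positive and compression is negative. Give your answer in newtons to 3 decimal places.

N=4 nodes, M=5 members, R=3 reactions → 2N=8, M+R=8
member 0 (0-1): L=2.9427, (cx,cy)=(0.4526,0.8917)
member 1 (0-2): L=2.8500, (cx,cy)=(1.0000,0.0000)
member 2 (1-2): L=3.0315, (cx,cy)=(0.5008,-0.8656)
member 3 (1-3): L=2.6684, (cx,cy)=(0.9999,0.0165)
member 4 (2-3): L=2.9053, (cx,cy)=(0.3958,0.9183)
solve A·x = −loads:
  F[0-1] = -1438.7845 N (compression)
  F[0-2] = -1572.8750 N (compression)
  F[1-2] = +1455.8703 N (tension)
  F[1-3] = -1380.4700 N (compression)
  F[2-3] = -2131.8473 N (compression)
  Rx@0 = +2224.1300 N
  Ry@0 = +1282.9528 N
  Ry@2 = +697.5372 N

1455.870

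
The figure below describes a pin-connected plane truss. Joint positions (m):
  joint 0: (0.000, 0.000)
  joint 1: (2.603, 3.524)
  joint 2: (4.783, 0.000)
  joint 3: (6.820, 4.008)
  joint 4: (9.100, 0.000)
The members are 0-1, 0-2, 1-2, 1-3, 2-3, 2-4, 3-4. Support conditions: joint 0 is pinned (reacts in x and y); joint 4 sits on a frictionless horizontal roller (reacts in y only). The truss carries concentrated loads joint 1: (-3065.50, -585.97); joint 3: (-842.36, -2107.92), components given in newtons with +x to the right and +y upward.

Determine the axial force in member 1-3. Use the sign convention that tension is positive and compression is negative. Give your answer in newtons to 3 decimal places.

26.831

N=5 nodes, M=7 members, R=3 reactions → 2N=10, M+R=10
member 0 (0-1): L=4.3811, (cx,cy)=(0.5941,0.8044)
member 1 (0-2): L=4.7830, (cx,cy)=(1.0000,0.0000)
member 2 (1-2): L=4.1438, (cx,cy)=(0.5261,-0.8504)
member 3 (1-3): L=4.2447, (cx,cy)=(0.9935,0.1140)
member 4 (2-3): L=4.4959, (cx,cy)=(0.4531,0.8915)
member 5 (2-4): L=4.3170, (cx,cy)=(1.0000,0.0000)
member 6 (3-4): L=4.6111, (cx,cy)=(0.4945,-0.8692)
solve A·x = −loads:
  F[0-1] = -3113.8092 N (compression)
  F[0-2] = -2057.8191 N (compression)
  F[1-2] = +2259.7005 N (tension)
  F[1-3] = +26.8311 N (tension)
  F[2-3] = -2155.6668 N (compression)
  F[2-4] = +107.6646 N (tension)
  F[3-4] = -217.7433 N (compression)
  Rx@0 = +3907.8600 N
  Ry@0 = +2504.6270 N
  Ry@4 = +189.2630 N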